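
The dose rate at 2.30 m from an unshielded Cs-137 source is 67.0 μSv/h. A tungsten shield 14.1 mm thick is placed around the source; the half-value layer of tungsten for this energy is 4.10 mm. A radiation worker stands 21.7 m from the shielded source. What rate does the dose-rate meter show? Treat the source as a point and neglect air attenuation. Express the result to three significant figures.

Distance alone: 67.0 × (2.30/21.7)² = 67.0 × 0.01123 = 0.7524 μSv/h.
Shield: 14.1/4.10 = 3.439 half-value layers → attenuation 2^(−3.439) = 0.09221.
Combined: 0.7524 × 0.09221 = 0.06938 μSv/h.

0.0694 μSv/h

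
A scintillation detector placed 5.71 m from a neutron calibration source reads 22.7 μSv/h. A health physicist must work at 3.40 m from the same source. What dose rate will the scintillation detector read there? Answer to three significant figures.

Using I₁d₁² = I₂d₂², scaling from 5.71 m to 3.40 m:
22.7 × (5.71/3.40)² = 22.7 × 2.820 = 64.01 μSv/h.

64.0 μSv/h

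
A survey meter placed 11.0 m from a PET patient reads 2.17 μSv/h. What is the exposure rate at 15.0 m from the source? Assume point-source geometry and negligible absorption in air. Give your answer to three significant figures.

Intensity scales as (d₁/d₂)², so scaling from 11.0 m to 15.0 m:
(11.0/15.0)² = 0.5378, so 2.17 × 0.5378 = 1.167 μSv/h.

1.17 μSv/h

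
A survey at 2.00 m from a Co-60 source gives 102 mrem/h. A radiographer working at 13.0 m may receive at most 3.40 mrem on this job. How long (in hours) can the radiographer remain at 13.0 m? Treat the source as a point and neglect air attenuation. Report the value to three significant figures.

1.41 h

Using I₁d₁² = I₂d₂², rate at 13.0 m:
102 × (2.00/13.0)² = 102 × 0.02367 = 2.414 mrem/h.
Stay time = 3.40 mrem ÷ 2.414 mrem/h = 1.408 h.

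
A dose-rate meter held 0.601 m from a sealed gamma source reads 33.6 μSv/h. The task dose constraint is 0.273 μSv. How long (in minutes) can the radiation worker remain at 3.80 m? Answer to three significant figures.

Since intensity falls as 1/r², rate at 3.80 m:
33.6 × (0.601/3.80)² = 33.6 × 0.02501 = 0.8403 μSv/h.
Stay time = 0.273 μSv ÷ 0.8403 μSv/h = 0.3249 h = 19.49 min.

19.5 min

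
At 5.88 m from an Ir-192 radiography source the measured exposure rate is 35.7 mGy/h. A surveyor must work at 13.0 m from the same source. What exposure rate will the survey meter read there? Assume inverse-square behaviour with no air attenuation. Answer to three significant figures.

Since intensity falls as 1/r², scaling from 5.88 m to 13.0 m:
35.7 × (5.88/13.0)² = 35.7 × 0.2046 = 7.304 mGy/h.

7.30 mGy/h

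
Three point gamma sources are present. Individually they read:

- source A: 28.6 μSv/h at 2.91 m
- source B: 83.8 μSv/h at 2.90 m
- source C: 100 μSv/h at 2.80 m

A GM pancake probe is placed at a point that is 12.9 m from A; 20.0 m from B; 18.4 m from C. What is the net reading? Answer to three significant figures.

Each source contributes Iᵢ·(dᵢ/rᵢ)²; contributions add.
A: 28.6 × (2.91/12.9)² = 1.455 μSv/h
B: 83.8 × (2.90/20.0)² = 1.762 μSv/h
C: 100 × (2.80/18.4)² = 2.316 μSv/h
Total = 1.455 + 1.762 + 2.316 = 5.533 μSv/h.

5.53 μSv/h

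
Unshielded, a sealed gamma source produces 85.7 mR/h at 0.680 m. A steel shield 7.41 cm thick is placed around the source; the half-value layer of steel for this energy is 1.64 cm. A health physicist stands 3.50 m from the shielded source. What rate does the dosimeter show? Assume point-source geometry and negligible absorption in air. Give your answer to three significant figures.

Distance alone: (0.680/3.50)² = 0.03775, so 85.7 × 0.03775 = 3.235 mR/h.
Shield: 7.41/1.64 = 4.518 half-value layers → attenuation 2^(−4.518) = 0.04365.
Combined: 3.235 × 0.04365 = 0.1412 mR/h.

0.141 mR/h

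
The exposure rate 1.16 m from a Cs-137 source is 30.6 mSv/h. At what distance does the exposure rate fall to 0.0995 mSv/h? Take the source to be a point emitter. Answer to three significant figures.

Intensity scales as (d₁/d₂)², so d₂ = d₁·√(I₁/I₂).
I₁/I₂ = 30.6/0.0995 = 307.5, so d₂ = 1.16 × √307.5 = 20.34 m.

20.3 m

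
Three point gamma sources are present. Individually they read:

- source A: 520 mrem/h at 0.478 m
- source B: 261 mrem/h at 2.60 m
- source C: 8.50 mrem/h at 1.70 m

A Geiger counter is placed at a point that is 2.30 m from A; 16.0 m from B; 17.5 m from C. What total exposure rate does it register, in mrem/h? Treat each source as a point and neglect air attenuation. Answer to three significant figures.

29.4 mrem/h

By superposition, sum each source's inverse-square contribution:
A: 520 × (0.478/2.30)² = 22.46 mrem/h
B: 261 × (2.60/16.0)² = 6.892 mrem/h
C: 8.50 × (1.70/17.5)² = 0.08021 mrem/h
Total = 22.46 + 6.892 + 0.08021 = 29.43 mrem/h.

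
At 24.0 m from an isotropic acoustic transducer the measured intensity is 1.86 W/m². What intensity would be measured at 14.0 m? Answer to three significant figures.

Applying the 1/r² law, scaling from 24.0 m to 14.0 m:
1.86 × (24.0/14.0)² = 1.86 × 2.939 = 5.467 W/m².

5.47 W/m²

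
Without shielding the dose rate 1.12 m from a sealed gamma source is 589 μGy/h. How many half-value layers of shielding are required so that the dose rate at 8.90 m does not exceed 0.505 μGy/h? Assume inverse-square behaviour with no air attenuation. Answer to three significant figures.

4.21 half-value layers

At 8.90 m, distance alone gives 589 × (1.12/8.90)² = 589 × 0.01584 = 9.330 μGy/h.
Further attenuation needed: 9.330/0.505 = 18.48.
n = log₂(18.48) = 4.208 half-value layers.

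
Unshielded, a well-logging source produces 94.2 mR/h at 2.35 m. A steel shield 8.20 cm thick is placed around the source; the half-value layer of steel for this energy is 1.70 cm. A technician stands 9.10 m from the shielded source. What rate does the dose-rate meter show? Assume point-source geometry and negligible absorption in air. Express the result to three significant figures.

Distance alone: 94.2 × (2.35/9.10)² = 94.2 × 0.06669 = 6.282 mR/h.
Shield: 8.20/1.70 = 4.824 half-value layers → attenuation 2^(−4.824) = 0.03530.
Combined: 6.282 × 0.03530 = 0.2218 mR/h.

0.222 mR/h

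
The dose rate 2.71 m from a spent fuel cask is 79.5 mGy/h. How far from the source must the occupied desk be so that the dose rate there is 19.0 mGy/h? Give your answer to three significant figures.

Intensity scales as (d₁/d₂)², so d₂ = d₁·√(I₁/I₂).
I₁/I₂ = 79.5/19.0 = 4.184, so d₂ = 2.71 × √4.184 = 5.543 m.

5.54 m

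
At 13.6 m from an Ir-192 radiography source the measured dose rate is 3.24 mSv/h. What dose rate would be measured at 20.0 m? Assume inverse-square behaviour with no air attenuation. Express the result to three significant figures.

Applying the 1/r² law, scaling from 13.6 m to 20.0 m:
(13.6/20.0)² = 0.4624, so 3.24 × 0.4624 = 1.498 mSv/h.

1.50 mSv/h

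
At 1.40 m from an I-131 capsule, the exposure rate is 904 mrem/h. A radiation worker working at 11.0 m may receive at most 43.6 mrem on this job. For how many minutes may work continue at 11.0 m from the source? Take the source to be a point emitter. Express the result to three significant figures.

179 min

Since intensity falls as 1/r², rate at 11.0 m:
904 × (1.40/11.0)² = 904 × 0.01620 = 14.64 mrem/h.
Stay time = 43.6 mrem ÷ 14.64 mrem/h = 2.978 h = 178.7 min.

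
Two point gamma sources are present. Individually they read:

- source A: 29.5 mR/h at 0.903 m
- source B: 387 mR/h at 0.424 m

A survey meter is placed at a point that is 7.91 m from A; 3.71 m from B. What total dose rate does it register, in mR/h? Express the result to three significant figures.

5.44 mR/h

Each source contributes Iᵢ·(dᵢ/rᵢ)²; contributions add.
A: 29.5 × (0.903/7.91)² = 0.3845 mR/h
B: 387 × (0.424/3.71)² = 5.055 mR/h
Total = 0.3845 + 5.055 = 5.439 mR/h.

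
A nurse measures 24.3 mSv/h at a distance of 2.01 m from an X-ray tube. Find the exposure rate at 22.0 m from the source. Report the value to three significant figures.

Since intensity falls as 1/r², the rate at 22.0 m is
(2.01/22.0)² = 0.008347, so 24.3 × 0.008347 = 0.2028 mSv/h.

0.203 mSv/h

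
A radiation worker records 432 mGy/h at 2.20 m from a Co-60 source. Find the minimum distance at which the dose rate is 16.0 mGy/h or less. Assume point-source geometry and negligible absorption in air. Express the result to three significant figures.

Using I₁d₁² = I₂d₂², d₂ = d₁·√(I₁/I₂).
I₁/I₂ = 432/16.0 = 27.00, so d₂ = 2.20 × √27.00 = 11.43 m.

11.4 m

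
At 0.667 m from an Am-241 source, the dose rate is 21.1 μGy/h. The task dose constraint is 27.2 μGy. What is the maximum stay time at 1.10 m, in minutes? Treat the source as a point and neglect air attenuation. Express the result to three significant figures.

Since intensity falls as 1/r², rate at 1.10 m:
(0.667/1.10)² = 0.3677, so 21.1 × 0.3677 = 7.758 μGy/h.
Stay time = 27.2 μGy ÷ 7.758 μGy/h = 3.506 h = 210.4 min.

210 min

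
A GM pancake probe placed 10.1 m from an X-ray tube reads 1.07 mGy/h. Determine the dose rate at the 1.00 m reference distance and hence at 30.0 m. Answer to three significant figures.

Applying the 1/r² law,
At 1.00 m: (10.1/1.00)² = 102.0, so 1.07 × 102.0 = 109.1 mGy/h
At 30.0 m: (1.00/30.0)² = 0.001111, so 109.1 × 0.001111 = 0.1212 mGy/h.

109 mGy/h; 0.121 mGy/h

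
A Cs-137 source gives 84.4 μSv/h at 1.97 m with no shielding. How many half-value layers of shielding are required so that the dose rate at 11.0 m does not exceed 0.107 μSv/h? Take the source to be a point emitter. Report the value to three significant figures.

4.66 half-value layers

At 11.0 m, distance alone gives 84.4 × (1.97/11.0)² = 84.4 × 0.03207 = 2.707 μSv/h.
Further attenuation needed: 2.707/0.107 = 25.30.
n = log₂(25.30) = 4.661 half-value layers.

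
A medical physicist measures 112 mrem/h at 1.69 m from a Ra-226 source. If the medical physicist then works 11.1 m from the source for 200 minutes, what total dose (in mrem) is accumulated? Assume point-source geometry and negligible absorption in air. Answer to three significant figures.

Using I₁d₁² = I₂d₂², rate at 11.1 m:
112 × (1.69/11.1)² = 112 × 0.02318 = 2.596 mrem/h.
Dose = rate × time = 2.596 mrem/h × 3.333 h = 8.652 mrem.

8.65 mrem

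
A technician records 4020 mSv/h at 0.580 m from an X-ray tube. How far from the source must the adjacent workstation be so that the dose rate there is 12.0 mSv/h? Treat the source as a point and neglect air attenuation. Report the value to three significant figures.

Applying the 1/r² law, d₂ = d₁·√(I₁/I₂).
I₁/I₂ = 4020/12.0 = 335.0, so d₂ = 0.580 × √335.0 = 10.62 m.

10.6 m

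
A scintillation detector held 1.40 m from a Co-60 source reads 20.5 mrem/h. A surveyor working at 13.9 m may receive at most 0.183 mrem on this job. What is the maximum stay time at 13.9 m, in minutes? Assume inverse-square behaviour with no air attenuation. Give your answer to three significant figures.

52.8 min

Intensity scales as (d₁/d₂)², so rate at 13.9 m:
(1.40/13.9)² = 0.01014, so 20.5 × 0.01014 = 0.2079 mrem/h.
Stay time = 0.183 mrem ÷ 0.2079 mrem/h = 0.8802 h = 52.81 min.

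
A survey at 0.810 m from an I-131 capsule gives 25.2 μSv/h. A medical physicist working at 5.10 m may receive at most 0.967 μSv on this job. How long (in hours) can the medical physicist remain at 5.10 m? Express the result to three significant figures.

1.52 h

By the inverse-square law, rate at 5.10 m:
25.2 × (0.810/5.10)² = 25.2 × 0.02522 = 0.6355 μSv/h.
Stay time = 0.967 μSv ÷ 0.6355 μSv/h = 1.522 h.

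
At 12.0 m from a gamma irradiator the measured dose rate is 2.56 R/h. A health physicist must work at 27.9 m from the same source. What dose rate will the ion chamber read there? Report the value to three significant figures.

0.474 R/h

Intensity scales as (d₁/d₂)², so scaling from 12.0 m to 27.9 m:
2.56 × (12.0/27.9)² = 2.56 × 0.1850 = 0.4736 R/h.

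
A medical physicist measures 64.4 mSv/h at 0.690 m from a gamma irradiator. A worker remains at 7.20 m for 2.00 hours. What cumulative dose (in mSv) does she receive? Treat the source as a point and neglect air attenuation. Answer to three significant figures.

1.18 mSv

Intensity scales as (d₁/d₂)², so rate at 7.20 m:
64.4 × (0.690/7.20)² = 64.4 × 0.009184 = 0.5914 mSv/h.
Dose = rate × time = 0.5914 mSv/h × 2.000 h = 1.183 mSv.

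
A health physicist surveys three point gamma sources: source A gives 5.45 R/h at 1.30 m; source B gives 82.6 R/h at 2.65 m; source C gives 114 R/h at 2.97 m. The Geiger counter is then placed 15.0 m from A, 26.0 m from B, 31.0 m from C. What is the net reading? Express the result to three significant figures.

By superposition, sum each source's inverse-square contribution:
A: 5.45 × (1.30/15.0)² = 0.04094 R/h
B: 82.6 × (2.65/26.0)² = 0.8581 R/h
C: 114 × (2.97/31.0)² = 1.046 R/h
Total = 0.04094 + 0.8581 + 1.046 = 1.945 R/h.

1.95 R/h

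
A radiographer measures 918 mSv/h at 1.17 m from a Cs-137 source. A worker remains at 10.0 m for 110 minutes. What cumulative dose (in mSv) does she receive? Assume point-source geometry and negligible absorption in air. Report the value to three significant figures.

23.0 mSv

Applying the 1/r² law, rate at 10.0 m:
(1.17/10.0)² = 0.01369, so 918 × 0.01369 = 12.57 mSv/h.
Dose = rate × time = 12.57 mSv/h × 1.833 h = 23.04 mSv.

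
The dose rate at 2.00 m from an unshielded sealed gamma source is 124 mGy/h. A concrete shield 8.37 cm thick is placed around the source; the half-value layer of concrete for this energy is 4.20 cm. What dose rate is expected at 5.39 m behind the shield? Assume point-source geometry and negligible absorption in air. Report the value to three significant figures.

Distance alone: (2.00/5.39)² = 0.1377, so 124 × 0.1377 = 17.07 mGy/h.
Shield: 8.37/4.20 = 1.993 half-value layers → attenuation 2^(−1.993) = 0.2512.
Combined: 17.07 × 0.2512 = 4.288 mGy/h.

4.29 mGy/h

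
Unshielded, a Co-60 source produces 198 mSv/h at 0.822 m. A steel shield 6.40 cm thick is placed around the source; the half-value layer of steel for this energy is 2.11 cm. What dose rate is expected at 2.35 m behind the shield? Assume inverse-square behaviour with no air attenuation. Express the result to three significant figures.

2.96 mSv/h

Distance alone: 198 × (0.822/2.35)² = 198 × 0.1224 = 24.24 mSv/h.
Shield: 6.40/2.11 = 3.033 half-value layers → attenuation 2^(−3.033) = 0.1222.
Combined: 24.24 × 0.1222 = 2.962 mSv/h.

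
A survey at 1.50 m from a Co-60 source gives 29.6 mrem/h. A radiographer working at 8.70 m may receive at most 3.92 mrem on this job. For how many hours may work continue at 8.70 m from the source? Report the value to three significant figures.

Intensity scales as (d₁/d₂)², so rate at 8.70 m:
(1.50/8.70)² = 0.02973, so 29.6 × 0.02973 = 0.8800 mrem/h.
Stay time = 3.92 mrem ÷ 0.8800 mrem/h = 4.455 h.

4.46 h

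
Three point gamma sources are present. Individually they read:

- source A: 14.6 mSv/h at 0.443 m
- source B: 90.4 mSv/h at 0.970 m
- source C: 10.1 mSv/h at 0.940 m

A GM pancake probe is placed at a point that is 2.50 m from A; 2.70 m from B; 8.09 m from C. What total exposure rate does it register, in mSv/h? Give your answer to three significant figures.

Each source contributes Iᵢ·(dᵢ/rᵢ)²; contributions add.
A: 14.6 × (0.443/2.50)² = 0.4584 mSv/h
B: 90.4 × (0.970/2.70)² = 11.67 mSv/h
C: 10.1 × (0.940/8.09)² = 0.1364 mSv/h
Total = 0.4584 + 11.67 + 0.1364 = 12.26 mSv/h.

12.3 mSv/h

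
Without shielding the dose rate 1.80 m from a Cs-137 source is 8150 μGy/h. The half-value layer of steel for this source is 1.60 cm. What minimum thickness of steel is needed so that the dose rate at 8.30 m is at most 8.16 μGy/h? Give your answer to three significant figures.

8.89 cm

At 8.30 m, distance alone gives (1.80/8.30)² = 0.04703, so 8150 × 0.04703 = 383.3 μGy/h.
Further attenuation needed: 383.3/8.16 = 46.97.
n = log₂(46.97) = 5.554 half-value layers.
Thickness = 5.554 × 1.60 cm = 8.886 cm.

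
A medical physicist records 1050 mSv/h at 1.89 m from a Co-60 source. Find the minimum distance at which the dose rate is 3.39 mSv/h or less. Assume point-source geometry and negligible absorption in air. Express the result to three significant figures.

33.3 m

Intensity scales as (d₁/d₂)², so d₂ = d₁·√(I₁/I₂).
I₁/I₂ = 1050/3.39 = 309.7, so d₂ = 1.89 × √309.7 = 33.26 m.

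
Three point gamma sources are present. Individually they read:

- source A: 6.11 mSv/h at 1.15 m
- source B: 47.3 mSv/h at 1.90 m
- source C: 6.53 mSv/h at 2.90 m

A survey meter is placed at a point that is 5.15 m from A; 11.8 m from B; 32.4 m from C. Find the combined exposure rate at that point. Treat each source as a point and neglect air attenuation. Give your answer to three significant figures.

1.58 mSv/h

Each source contributes Iᵢ·(dᵢ/rᵢ)²; contributions add.
A: 6.11 × (1.15/5.15)² = 0.3047 mSv/h
B: 47.3 × (1.90/11.8)² = 1.226 mSv/h
C: 6.53 × (2.90/32.4)² = 0.05231 mSv/h
Total = 0.3047 + 1.226 + 0.05231 = 1.583 mSv/h.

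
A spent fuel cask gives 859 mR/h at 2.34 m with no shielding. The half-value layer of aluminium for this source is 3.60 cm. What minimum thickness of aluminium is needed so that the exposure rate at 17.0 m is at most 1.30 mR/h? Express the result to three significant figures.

At 17.0 m, distance alone gives 859 × (2.34/17.0)² = 859 × 0.01895 = 16.28 mR/h.
Further attenuation needed: 16.28/1.30 = 12.52.
n = log₂(12.52) = 3.646 half-value layers.
Thickness = 3.646 × 3.60 cm = 13.13 cm.

13.1 cm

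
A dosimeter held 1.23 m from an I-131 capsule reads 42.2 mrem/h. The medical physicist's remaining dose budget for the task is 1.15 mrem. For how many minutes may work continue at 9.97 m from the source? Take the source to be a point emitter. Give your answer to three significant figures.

107 min

Applying the 1/r² law, rate at 9.97 m:
(1.23/9.97)² = 0.01522, so 42.2 × 0.01522 = 0.6423 mrem/h.
Stay time = 1.15 mrem ÷ 0.6423 mrem/h = 1.790 h = 107.4 min.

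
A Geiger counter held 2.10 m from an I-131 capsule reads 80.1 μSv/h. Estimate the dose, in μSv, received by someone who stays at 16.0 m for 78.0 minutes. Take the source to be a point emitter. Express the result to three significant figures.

Since intensity falls as 1/r², rate at 16.0 m:
80.1 × (2.10/16.0)² = 80.1 × 0.01723 = 1.380 μSv/h.
Dose = rate × time = 1.380 μSv/h × 1.300 h = 1.794 μSv.

1.79 μSv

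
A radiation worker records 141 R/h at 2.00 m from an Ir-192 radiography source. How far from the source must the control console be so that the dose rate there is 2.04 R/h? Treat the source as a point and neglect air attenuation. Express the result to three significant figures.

16.6 m

Using I₁d₁² = I₂d₂², d₂ = d₁·√(I₁/I₂).
I₁/I₂ = 141/2.04 = 69.12, so d₂ = 2.00 × √69.12 = 16.63 m.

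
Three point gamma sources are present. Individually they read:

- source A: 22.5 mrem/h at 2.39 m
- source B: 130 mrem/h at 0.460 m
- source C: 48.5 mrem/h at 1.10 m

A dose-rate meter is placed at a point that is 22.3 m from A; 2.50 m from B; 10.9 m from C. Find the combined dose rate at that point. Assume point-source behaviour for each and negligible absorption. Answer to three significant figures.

Each source contributes Iᵢ·(dᵢ/rᵢ)²; contributions add.
A: 22.5 × (2.39/22.3)² = 0.2584 mrem/h
B: 130 × (0.460/2.50)² = 4.401 mrem/h
C: 48.5 × (1.10/10.9)² = 0.4939 mrem/h
Total = 0.2584 + 4.401 + 0.4939 = 5.153 mrem/h.

5.15 mrem/h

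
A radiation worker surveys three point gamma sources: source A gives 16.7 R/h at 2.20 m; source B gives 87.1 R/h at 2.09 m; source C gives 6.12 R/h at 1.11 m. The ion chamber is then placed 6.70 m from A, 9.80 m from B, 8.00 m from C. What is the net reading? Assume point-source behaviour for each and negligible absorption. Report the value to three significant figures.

Each source contributes Iᵢ·(dᵢ/rᵢ)²; contributions add.
A: 16.7 × (2.20/6.70)² = 1.801 R/h
B: 87.1 × (2.09/9.80)² = 3.961 R/h
C: 6.12 × (1.11/8.00)² = 0.1178 R/h
Total = 1.801 + 3.961 + 0.1178 = 5.880 R/h.

5.88 R/h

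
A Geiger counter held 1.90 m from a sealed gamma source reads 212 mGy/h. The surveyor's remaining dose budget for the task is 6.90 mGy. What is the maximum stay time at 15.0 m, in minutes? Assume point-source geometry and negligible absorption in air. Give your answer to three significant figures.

122 min

Since intensity falls as 1/r², rate at 15.0 m:
212 × (1.90/15.0)² = 212 × 0.01604 = 3.400 mGy/h.
Stay time = 6.90 mGy ÷ 3.400 mGy/h = 2.029 h = 121.7 min.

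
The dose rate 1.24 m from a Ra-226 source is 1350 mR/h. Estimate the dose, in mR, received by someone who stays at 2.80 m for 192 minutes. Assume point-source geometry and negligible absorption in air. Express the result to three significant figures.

847 mR

By the inverse-square law, rate at 2.80 m:
1350 × (1.24/2.80)² = 1350 × 0.1961 = 264.7 mR/h.
Dose = rate × time = 264.7 mR/h × 3.200 h = 847.0 mR.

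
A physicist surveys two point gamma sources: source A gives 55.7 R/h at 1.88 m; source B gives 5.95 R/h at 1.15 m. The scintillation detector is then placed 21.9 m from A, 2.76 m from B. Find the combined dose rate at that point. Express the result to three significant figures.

Each source contributes Iᵢ·(dᵢ/rᵢ)²; contributions add.
A: 55.7 × (1.88/21.9)² = 0.4105 R/h
B: 5.95 × (1.15/2.76)² = 1.033 R/h
Total = 0.4105 + 1.033 = 1.443 R/h.

1.44 R/h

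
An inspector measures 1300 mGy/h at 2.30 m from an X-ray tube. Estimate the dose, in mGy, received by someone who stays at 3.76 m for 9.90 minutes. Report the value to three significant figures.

80.3 mGy

Intensity scales as (d₁/d₂)², so rate at 3.76 m:
(2.30/3.76)² = 0.3742, so 1300 × 0.3742 = 486.5 mGy/h.
Dose = rate × time = 486.5 mGy/h × 0.1650 h = 80.27 mGy.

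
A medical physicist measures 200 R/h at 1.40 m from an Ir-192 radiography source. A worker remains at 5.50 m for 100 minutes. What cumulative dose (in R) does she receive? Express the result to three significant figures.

21.6 R

Using I₁d₁² = I₂d₂², rate at 5.50 m:
(1.40/5.50)² = 0.06479, so 200 × 0.06479 = 12.96 R/h.
Dose = rate × time = 12.96 R/h × 1.667 h = 21.60 R.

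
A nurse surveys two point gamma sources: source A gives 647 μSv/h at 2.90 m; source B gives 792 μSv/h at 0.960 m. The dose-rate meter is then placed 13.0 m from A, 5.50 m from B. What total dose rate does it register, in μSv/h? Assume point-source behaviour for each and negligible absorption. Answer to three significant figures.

56.3 μSv/h

By superposition, sum each source's inverse-square contribution:
A: 647 × (2.90/13.0)² = 32.20 μSv/h
B: 792 × (0.960/5.50)² = 24.13 μSv/h
Total = 32.20 + 24.13 = 56.33 μSv/h.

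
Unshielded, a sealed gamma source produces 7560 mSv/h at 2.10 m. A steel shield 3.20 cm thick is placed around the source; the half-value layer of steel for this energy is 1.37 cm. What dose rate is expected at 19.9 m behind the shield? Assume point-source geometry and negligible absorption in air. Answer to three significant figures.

Distance alone: (2.10/19.9)² = 0.01114, so 7560 × 0.01114 = 84.22 mSv/h.
Shield: 3.20/1.37 = 2.336 half-value layers → attenuation 2^(−2.336) = 0.1981.
Combined: 84.22 × 0.1981 = 16.68 mSv/h.

16.7 mSv/h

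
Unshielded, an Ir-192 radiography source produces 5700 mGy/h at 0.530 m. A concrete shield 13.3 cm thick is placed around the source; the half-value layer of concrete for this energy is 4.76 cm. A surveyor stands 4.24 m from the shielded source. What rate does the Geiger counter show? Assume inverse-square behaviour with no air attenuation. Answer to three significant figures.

12.8 mGy/h

Distance alone: (0.530/4.24)² = 0.01562, so 5700 × 0.01562 = 89.03 mGy/h.
Shield: 13.3/4.76 = 2.794 half-value layers → attenuation 2^(−2.794) = 0.1442.
Combined: 89.03 × 0.1442 = 12.84 mGy/h.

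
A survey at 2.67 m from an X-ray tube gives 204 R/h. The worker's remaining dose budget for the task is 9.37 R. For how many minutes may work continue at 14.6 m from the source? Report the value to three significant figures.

82.4 min

Since intensity falls as 1/r², rate at 14.6 m:
(2.67/14.6)² = 0.03344, so 204 × 0.03344 = 6.822 R/h.
Stay time = 9.37 R ÷ 6.822 R/h = 1.373 h = 82.38 min.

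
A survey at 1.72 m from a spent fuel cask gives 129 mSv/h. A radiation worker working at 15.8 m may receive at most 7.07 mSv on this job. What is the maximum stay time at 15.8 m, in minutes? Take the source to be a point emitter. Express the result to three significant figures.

By the inverse-square law, rate at 15.8 m:
(1.72/15.8)² = 0.01185, so 129 × 0.01185 = 1.529 mSv/h.
Stay time = 7.07 mSv ÷ 1.529 mSv/h = 4.624 h = 277.4 min.

277 min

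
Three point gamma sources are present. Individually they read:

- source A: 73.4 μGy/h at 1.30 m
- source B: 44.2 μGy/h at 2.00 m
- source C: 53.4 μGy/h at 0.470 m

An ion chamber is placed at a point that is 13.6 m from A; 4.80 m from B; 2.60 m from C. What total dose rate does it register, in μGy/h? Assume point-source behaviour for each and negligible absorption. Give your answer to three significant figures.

By superposition, sum each source's inverse-square contribution:
A: 73.4 × (1.30/13.6)² = 0.6707 μGy/h
B: 44.2 × (2.00/4.80)² = 7.674 μGy/h
C: 53.4 × (0.470/2.60)² = 1.745 μGy/h
Total = 0.6707 + 7.674 + 1.745 = 10.09 μGy/h.

10.1 μGy/h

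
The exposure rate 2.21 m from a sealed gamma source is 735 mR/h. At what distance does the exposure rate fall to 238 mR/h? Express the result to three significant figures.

Applying the 1/r² law, d₂ = d₁·√(I₁/I₂).
I₁/I₂ = 735/238 = 3.088, so d₂ = 2.21 × √3.088 = 3.884 m.

3.88 m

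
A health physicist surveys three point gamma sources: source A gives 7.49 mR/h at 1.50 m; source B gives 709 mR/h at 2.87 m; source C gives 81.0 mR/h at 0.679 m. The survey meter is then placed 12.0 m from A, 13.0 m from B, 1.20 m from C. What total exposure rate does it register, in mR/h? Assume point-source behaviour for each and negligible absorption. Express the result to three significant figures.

60.6 mR/h

Each source contributes Iᵢ·(dᵢ/rᵢ)²; contributions add.
A: 7.49 × (1.50/12.0)² = 0.1170 mR/h
B: 709 × (2.87/13.0)² = 34.56 mR/h
C: 81.0 × (0.679/1.20)² = 25.93 mR/h
Total = 0.1170 + 34.56 + 25.93 = 60.61 mR/h.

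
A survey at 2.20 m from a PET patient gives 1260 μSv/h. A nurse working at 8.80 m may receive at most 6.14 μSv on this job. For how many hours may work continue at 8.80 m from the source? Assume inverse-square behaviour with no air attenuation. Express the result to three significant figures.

By the inverse-square law, rate at 8.80 m:
(2.20/8.80)² = 0.06250, so 1260 × 0.06250 = 78.75 μSv/h.
Stay time = 6.14 μSv ÷ 78.75 μSv/h = 0.07797 h.

0.0780 h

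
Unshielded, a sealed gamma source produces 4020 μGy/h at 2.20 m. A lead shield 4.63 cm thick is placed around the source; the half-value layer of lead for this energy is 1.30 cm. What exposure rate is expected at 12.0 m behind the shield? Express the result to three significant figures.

11.4 μGy/h

Distance alone: 4020 × (2.20/12.0)² = 4020 × 0.03361 = 135.1 μGy/h.
Shield: 4.63/1.30 = 3.562 half-value layers → attenuation 2^(−3.562) = 0.08467.
Combined: 135.1 × 0.08467 = 11.44 μGy/h.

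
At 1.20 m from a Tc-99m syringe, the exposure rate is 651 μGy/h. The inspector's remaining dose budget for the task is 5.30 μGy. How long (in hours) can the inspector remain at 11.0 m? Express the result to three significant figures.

By the inverse-square law, rate at 11.0 m:
651 × (1.20/11.0)² = 651 × 0.01190 = 7.747 μGy/h.
Stay time = 5.30 μGy ÷ 7.747 μGy/h = 0.6841 h.

0.684 h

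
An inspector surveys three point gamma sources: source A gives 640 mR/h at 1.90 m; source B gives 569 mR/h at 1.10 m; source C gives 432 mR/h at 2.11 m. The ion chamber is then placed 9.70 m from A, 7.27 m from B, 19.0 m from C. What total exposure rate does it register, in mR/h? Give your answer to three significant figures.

By superposition, sum each source's inverse-square contribution:
A: 640 × (1.90/9.70)² = 24.56 mR/h
B: 569 × (1.10/7.27)² = 13.03 mR/h
C: 432 × (2.11/19.0)² = 5.328 mR/h
Total = 24.56 + 13.03 + 5.328 = 42.92 mR/h.

42.9 mR/h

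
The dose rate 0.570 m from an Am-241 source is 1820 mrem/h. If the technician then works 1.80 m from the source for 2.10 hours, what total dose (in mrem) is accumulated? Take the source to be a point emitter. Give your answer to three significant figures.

By the inverse-square law, rate at 1.80 m:
1820 × (0.570/1.80)² = 1820 × 0.1003 = 182.5 mrem/h.
Dose = rate × time = 182.5 mrem/h × 2.100 h = 383.2 mrem.

383 mrem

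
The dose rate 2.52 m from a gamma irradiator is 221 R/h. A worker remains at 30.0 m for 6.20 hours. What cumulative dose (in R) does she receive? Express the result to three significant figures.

By the inverse-square law, rate at 30.0 m:
(2.52/30.0)² = 0.007056, so 221 × 0.007056 = 1.559 R/h.
Dose = rate × time = 1.559 R/h × 6.200 h = 9.666 R.

9.67 R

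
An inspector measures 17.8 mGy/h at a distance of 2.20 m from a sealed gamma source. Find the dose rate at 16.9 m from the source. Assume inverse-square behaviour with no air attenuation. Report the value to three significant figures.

By the inverse-square law, the rate at 16.9 m is
(2.20/16.9)² = 0.01695, so 17.8 × 0.01695 = 0.3017 mGy/h.

0.302 mGy/h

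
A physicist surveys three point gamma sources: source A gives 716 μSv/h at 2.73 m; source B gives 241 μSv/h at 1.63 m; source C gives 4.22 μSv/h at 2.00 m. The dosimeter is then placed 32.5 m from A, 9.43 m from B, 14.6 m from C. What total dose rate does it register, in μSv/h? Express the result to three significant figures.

Each source contributes Iᵢ·(dᵢ/rᵢ)²; contributions add.
A: 716 × (2.73/32.5)² = 5.052 μSv/h
B: 241 × (1.63/9.43)² = 7.201 μSv/h
C: 4.22 × (2.00/14.6)² = 0.07919 μSv/h
Total = 5.052 + 7.201 + 0.07919 = 12.33 μSv/h.

12.3 μSv/h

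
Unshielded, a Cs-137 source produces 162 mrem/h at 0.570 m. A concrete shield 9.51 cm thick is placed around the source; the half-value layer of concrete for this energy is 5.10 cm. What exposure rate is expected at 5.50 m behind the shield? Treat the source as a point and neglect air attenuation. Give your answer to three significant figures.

Distance alone: 162 × (0.570/5.50)² = 162 × 0.01074 = 1.740 mrem/h.
Shield: 9.51/5.10 = 1.865 half-value layers → attenuation 2^(−1.865) = 0.2745.
Combined: 1.740 × 0.2745 = 0.4776 mrem/h.

0.478 mrem/h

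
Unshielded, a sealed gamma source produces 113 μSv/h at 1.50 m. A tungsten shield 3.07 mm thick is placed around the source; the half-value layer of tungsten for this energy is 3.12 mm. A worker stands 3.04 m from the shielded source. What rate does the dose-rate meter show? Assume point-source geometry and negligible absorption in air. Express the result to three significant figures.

Distance alone: (1.50/3.04)² = 0.2435, so 113 × 0.2435 = 27.52 μSv/h.
Shield: 3.07/3.12 = 0.9840 half-value layers → attenuation 2^(−0.9840) = 0.5056.
Combined: 27.52 × 0.5056 = 13.91 μSv/h.

13.9 μSv/h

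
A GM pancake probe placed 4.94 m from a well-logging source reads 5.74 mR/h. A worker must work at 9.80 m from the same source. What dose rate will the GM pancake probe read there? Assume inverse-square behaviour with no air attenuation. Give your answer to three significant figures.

Since intensity falls as 1/r², scaling from 4.94 m to 9.80 m:
5.74 × (4.94/9.80)² = 5.74 × 0.2541 = 1.459 mR/h.

1.46 mR/h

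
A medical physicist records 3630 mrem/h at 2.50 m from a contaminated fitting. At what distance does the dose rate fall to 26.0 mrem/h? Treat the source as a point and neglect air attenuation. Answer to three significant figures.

29.5 m

Intensity scales as (d₁/d₂)², so d₂ = d₁·√(I₁/I₂).
I₁/I₂ = 3630/26.0 = 139.6, so d₂ = 2.50 × √139.6 = 29.54 m.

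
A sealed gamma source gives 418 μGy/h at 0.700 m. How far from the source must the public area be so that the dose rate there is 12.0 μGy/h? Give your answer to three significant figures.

Applying the 1/r² law, d₂ = d₁·√(I₁/I₂).
I₁/I₂ = 418/12.0 = 34.83, so d₂ = 0.700 × √34.83 = 4.131 m.

4.13 m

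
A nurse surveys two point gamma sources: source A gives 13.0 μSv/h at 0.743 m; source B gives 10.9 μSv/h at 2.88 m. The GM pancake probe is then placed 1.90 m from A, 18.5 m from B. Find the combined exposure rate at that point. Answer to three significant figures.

2.25 μSv/h

By superposition, sum each source's inverse-square contribution:
A: 13.0 × (0.743/1.90)² = 1.988 μSv/h
B: 10.9 × (2.88/18.5)² = 0.2642 μSv/h
Total = 1.988 + 0.2642 = 2.252 μSv/h.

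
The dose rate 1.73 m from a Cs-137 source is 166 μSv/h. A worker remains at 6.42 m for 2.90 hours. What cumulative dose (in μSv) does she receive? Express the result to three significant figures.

35.0 μSv

Applying the 1/r² law, rate at 6.42 m:
166 × (1.73/6.42)² = 166 × 0.07261 = 12.05 μSv/h.
Dose = rate × time = 12.05 μSv/h × 2.900 h = 34.95 μSv.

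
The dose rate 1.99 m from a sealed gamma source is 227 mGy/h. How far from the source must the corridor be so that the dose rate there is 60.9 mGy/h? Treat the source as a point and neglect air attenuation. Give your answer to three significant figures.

Applying the 1/r² law, d₂ = d₁·√(I₁/I₂).
I₁/I₂ = 227/60.9 = 3.727, so d₂ = 1.99 × √3.727 = 3.842 m.

3.84 m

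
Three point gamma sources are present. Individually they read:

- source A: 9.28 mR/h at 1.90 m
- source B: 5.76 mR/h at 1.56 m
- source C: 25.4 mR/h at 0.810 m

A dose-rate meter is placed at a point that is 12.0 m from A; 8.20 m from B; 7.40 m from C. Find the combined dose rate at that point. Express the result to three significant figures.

Each source contributes Iᵢ·(dᵢ/rᵢ)²; contributions add.
A: 9.28 × (1.90/12.0)² = 0.2326 mR/h
B: 5.76 × (1.56/8.20)² = 0.2085 mR/h
C: 25.4 × (0.810/7.40)² = 0.3043 mR/h
Total = 0.2326 + 0.2085 + 0.3043 = 0.7454 mR/h.

0.745 mR/h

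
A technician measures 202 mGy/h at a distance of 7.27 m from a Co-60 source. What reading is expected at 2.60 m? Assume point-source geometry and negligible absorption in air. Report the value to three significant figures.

1580 mGy/h

Intensity scales as (d₁/d₂)², so the rate at 2.60 m is
202 × (7.27/2.60)² = 202 × 7.818 = 1579 mGy/h.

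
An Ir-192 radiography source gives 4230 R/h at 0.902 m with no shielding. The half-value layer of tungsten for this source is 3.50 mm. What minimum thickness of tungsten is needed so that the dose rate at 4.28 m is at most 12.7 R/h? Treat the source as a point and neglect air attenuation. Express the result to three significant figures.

13.6 mm

At 4.28 m, distance alone gives (0.902/4.28)² = 0.04441, so 4230 × 0.04441 = 187.9 R/h.
Further attenuation needed: 187.9/12.7 = 14.80.
n = log₂(14.80) = 3.888 half-value layers.
Thickness = 3.888 × 3.50 mm = 13.61 mm.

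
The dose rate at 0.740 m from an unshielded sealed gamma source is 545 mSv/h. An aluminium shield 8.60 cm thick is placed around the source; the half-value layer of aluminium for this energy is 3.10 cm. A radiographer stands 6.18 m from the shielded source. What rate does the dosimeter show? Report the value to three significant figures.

1.14 mSv/h

Distance alone: 545 × (0.740/6.18)² = 545 × 0.01434 = 7.815 mSv/h.
Shield: 8.60/3.10 = 2.774 half-value layers → attenuation 2^(−2.774) = 0.1462.
Combined: 7.815 × 0.1462 = 1.143 mSv/h.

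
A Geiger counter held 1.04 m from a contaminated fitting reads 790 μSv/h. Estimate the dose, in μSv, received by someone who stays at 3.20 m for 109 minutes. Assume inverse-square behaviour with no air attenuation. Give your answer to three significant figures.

Since intensity falls as 1/r², rate at 3.20 m:
(1.04/3.20)² = 0.1056, so 790 × 0.1056 = 83.42 μSv/h.
Dose = rate × time = 83.42 μSv/h × 1.817 h = 151.6 μSv.

152 μSv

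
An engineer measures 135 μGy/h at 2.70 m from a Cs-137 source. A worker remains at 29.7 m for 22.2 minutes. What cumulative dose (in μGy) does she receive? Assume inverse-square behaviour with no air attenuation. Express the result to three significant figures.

By the inverse-square law, rate at 29.7 m:
135 × (2.70/29.7)² = 135 × 0.008264 = 1.116 μGy/h.
Dose = rate × time = 1.116 μGy/h × 0.3700 h = 0.4129 μGy.

0.413 μGy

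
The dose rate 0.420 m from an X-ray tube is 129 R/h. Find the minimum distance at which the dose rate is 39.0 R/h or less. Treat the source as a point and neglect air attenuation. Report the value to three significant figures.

0.764 m

Intensity scales as (d₁/d₂)², so d₂ = d₁·√(I₁/I₂).
I₁/I₂ = 129/39.0 = 3.308, so d₂ = 0.420 × √3.308 = 0.7639 m.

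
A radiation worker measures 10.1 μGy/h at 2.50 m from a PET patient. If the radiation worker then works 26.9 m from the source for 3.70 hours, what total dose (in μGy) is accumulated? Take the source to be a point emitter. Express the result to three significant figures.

Using I₁d₁² = I₂d₂², rate at 26.9 m:
10.1 × (2.50/26.9)² = 10.1 × 0.008637 = 0.08723 μGy/h.
Dose = rate × time = 0.08723 μGy/h × 3.700 h = 0.3228 μGy.

0.323 μGy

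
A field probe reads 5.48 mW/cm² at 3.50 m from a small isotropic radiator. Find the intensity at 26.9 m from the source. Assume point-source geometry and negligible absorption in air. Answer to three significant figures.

Applying the 1/r² law, the rate at 26.9 m is
(3.50/26.9)² = 0.01693, so 5.48 × 0.01693 = 0.09278 mW/cm².

0.0928 mW/cm²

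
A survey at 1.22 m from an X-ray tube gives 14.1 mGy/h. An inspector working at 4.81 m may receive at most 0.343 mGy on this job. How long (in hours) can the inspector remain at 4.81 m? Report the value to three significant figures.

0.378 h

Since intensity falls as 1/r², rate at 4.81 m:
(1.22/4.81)² = 0.06433, so 14.1 × 0.06433 = 0.9071 mGy/h.
Stay time = 0.343 mGy ÷ 0.9071 mGy/h = 0.3781 h.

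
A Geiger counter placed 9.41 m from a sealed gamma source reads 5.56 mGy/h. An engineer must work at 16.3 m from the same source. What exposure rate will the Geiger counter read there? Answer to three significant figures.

Using I₁d₁² = I₂d₂², scaling from 9.41 m to 16.3 m:
5.56 × (9.41/16.3)² = 5.56 × 0.3333 = 1.853 mGy/h.

1.85 mGy/h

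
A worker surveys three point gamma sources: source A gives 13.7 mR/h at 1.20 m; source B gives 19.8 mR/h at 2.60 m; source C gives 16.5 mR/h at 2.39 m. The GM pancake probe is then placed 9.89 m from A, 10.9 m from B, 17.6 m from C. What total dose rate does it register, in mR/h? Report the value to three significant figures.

1.63 mR/h

By superposition, sum each source's inverse-square contribution:
A: 13.7 × (1.20/9.89)² = 0.2017 mR/h
B: 19.8 × (2.60/10.9)² = 1.127 mR/h
C: 16.5 × (2.39/17.6)² = 0.3043 mR/h
Total = 0.2017 + 1.127 + 0.3043 = 1.633 mR/h.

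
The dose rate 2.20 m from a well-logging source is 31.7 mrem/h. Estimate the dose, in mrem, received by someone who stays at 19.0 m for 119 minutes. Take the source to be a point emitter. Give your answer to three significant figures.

Using I₁d₁² = I₂d₂², rate at 19.0 m:
31.7 × (2.20/19.0)² = 31.7 × 0.01341 = 0.4251 mrem/h.
Dose = rate × time = 0.4251 mrem/h × 1.983 h = 0.8430 mrem.

0.843 mrem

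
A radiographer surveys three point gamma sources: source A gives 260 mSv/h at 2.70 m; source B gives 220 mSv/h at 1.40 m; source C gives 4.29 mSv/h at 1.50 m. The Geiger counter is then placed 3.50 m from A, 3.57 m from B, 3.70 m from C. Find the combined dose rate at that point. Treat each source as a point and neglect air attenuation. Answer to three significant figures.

189 mSv/h

By superposition, sum each source's inverse-square contribution:
A: 260 × (2.70/3.50)² = 154.7 mSv/h
B: 220 × (1.40/3.57)² = 33.83 mSv/h
C: 4.29 × (1.50/3.70)² = 0.7051 mSv/h
Total = 154.7 + 33.83 + 0.7051 = 189.2 mSv/h.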